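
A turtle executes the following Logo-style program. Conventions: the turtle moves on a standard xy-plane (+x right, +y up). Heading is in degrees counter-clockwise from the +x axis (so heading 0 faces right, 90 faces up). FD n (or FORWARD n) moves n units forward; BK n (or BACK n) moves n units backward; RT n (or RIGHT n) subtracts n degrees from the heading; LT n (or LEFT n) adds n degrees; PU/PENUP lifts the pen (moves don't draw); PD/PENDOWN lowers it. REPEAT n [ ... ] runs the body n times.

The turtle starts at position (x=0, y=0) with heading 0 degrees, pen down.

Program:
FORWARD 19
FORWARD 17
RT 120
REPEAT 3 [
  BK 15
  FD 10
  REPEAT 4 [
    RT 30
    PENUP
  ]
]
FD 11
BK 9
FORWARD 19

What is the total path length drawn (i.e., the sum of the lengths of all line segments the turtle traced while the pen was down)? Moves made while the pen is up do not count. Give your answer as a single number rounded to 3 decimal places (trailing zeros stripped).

Executing turtle program step by step:
Start: pos=(0,0), heading=0, pen down
FD 19: (0,0) -> (19,0) [heading=0, draw]
FD 17: (19,0) -> (36,0) [heading=0, draw]
RT 120: heading 0 -> 240
REPEAT 3 [
  -- iteration 1/3 --
  BK 15: (36,0) -> (43.5,12.99) [heading=240, draw]
  FD 10: (43.5,12.99) -> (38.5,4.33) [heading=240, draw]
  REPEAT 4 [
    -- iteration 1/4 --
    RT 30: heading 240 -> 210
    PU: pen up
    -- iteration 2/4 --
    RT 30: heading 210 -> 180
    PU: pen up
    -- iteration 3/4 --
    RT 30: heading 180 -> 150
    PU: pen up
    -- iteration 4/4 --
    RT 30: heading 150 -> 120
    PU: pen up
  ]
  -- iteration 2/3 --
  BK 15: (38.5,4.33) -> (46,-8.66) [heading=120, move]
  FD 10: (46,-8.66) -> (41,0) [heading=120, move]
  REPEAT 4 [
    -- iteration 1/4 --
    RT 30: heading 120 -> 90
    PU: pen up
    -- iteration 2/4 --
    RT 30: heading 90 -> 60
    PU: pen up
    -- iteration 3/4 --
    RT 30: heading 60 -> 30
    PU: pen up
    -- iteration 4/4 --
    RT 30: heading 30 -> 0
    PU: pen up
  ]
  -- iteration 3/3 --
  BK 15: (41,0) -> (26,0) [heading=0, move]
  FD 10: (26,0) -> (36,0) [heading=0, move]
  REPEAT 4 [
    -- iteration 1/4 --
    RT 30: heading 0 -> 330
    PU: pen up
    -- iteration 2/4 --
    RT 30: heading 330 -> 300
    PU: pen up
    -- iteration 3/4 --
    RT 30: heading 300 -> 270
    PU: pen up
    -- iteration 4/4 --
    RT 30: heading 270 -> 240
    PU: pen up
  ]
]
FD 11: (36,0) -> (30.5,-9.526) [heading=240, move]
BK 9: (30.5,-9.526) -> (35,-1.732) [heading=240, move]
FD 19: (35,-1.732) -> (25.5,-18.187) [heading=240, move]
Final: pos=(25.5,-18.187), heading=240, 4 segment(s) drawn

Segment lengths:
  seg 1: (0,0) -> (19,0), length = 19
  seg 2: (19,0) -> (36,0), length = 17
  seg 3: (36,0) -> (43.5,12.99), length = 15
  seg 4: (43.5,12.99) -> (38.5,4.33), length = 10
Total = 61

Answer: 61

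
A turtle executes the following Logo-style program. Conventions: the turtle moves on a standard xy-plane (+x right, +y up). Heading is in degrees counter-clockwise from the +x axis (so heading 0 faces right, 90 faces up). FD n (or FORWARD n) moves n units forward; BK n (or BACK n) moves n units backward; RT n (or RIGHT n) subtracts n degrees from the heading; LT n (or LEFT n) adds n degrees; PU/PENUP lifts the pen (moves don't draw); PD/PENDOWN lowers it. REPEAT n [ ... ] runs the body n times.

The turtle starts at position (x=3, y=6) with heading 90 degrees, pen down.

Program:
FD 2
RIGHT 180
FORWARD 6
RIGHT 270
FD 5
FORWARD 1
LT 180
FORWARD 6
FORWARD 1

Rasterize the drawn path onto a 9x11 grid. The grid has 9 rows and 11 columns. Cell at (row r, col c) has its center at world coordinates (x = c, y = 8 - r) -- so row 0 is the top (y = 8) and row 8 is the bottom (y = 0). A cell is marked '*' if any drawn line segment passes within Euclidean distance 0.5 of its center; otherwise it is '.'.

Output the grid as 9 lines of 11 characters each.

Answer: ...*.......
...*.......
...*.......
...*.......
...*.......
...*.......
..********.
...........
...........

Derivation:
Segment 0: (3,6) -> (3,8)
Segment 1: (3,8) -> (3,2)
Segment 2: (3,2) -> (8,2)
Segment 3: (8,2) -> (9,2)
Segment 4: (9,2) -> (3,2)
Segment 5: (3,2) -> (2,2)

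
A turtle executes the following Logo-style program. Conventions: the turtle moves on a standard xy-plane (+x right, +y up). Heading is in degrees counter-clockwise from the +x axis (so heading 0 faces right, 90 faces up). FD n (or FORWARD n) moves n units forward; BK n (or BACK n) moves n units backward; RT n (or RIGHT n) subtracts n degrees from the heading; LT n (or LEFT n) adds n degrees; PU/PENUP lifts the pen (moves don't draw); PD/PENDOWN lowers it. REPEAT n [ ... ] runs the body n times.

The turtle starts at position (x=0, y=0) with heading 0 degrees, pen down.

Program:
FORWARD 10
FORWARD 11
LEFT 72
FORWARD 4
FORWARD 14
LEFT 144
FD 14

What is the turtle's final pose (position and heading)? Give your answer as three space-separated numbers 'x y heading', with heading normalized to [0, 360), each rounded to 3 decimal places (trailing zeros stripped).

Executing turtle program step by step:
Start: pos=(0,0), heading=0, pen down
FD 10: (0,0) -> (10,0) [heading=0, draw]
FD 11: (10,0) -> (21,0) [heading=0, draw]
LT 72: heading 0 -> 72
FD 4: (21,0) -> (22.236,3.804) [heading=72, draw]
FD 14: (22.236,3.804) -> (26.562,17.119) [heading=72, draw]
LT 144: heading 72 -> 216
FD 14: (26.562,17.119) -> (15.236,8.89) [heading=216, draw]
Final: pos=(15.236,8.89), heading=216, 5 segment(s) drawn

Answer: 15.236 8.89 216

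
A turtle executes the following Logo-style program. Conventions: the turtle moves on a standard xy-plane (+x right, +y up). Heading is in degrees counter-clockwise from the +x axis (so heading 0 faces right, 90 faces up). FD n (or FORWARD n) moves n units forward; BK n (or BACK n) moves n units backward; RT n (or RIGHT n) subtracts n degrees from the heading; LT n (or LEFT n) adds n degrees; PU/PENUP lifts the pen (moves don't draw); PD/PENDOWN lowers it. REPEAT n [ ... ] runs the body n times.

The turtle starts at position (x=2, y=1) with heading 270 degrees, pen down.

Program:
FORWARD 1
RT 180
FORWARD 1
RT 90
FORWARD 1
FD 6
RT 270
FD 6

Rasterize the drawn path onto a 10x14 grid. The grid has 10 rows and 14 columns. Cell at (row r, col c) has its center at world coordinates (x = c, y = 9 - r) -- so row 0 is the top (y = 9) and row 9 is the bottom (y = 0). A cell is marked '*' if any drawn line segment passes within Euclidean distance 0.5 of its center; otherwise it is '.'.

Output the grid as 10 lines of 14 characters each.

Segment 0: (2,1) -> (2,0)
Segment 1: (2,0) -> (2,1)
Segment 2: (2,1) -> (3,1)
Segment 3: (3,1) -> (9,1)
Segment 4: (9,1) -> (9,7)

Answer: ..............
..............
.........*....
.........*....
.........*....
.........*....
.........*....
.........*....
..********....
..*...........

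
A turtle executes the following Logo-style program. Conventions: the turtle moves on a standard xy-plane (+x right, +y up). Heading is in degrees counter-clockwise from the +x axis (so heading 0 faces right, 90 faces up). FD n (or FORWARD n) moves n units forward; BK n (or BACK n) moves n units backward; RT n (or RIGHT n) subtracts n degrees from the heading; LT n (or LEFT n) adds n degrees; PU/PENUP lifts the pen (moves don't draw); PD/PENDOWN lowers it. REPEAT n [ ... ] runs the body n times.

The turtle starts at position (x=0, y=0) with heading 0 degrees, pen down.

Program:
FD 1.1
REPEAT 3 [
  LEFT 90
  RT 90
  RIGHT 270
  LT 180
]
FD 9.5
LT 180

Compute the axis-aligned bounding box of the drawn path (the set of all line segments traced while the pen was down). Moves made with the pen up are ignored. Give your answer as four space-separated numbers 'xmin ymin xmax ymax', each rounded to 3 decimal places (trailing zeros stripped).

Executing turtle program step by step:
Start: pos=(0,0), heading=0, pen down
FD 1.1: (0,0) -> (1.1,0) [heading=0, draw]
REPEAT 3 [
  -- iteration 1/3 --
  LT 90: heading 0 -> 90
  RT 90: heading 90 -> 0
  RT 270: heading 0 -> 90
  LT 180: heading 90 -> 270
  -- iteration 2/3 --
  LT 90: heading 270 -> 0
  RT 90: heading 0 -> 270
  RT 270: heading 270 -> 0
  LT 180: heading 0 -> 180
  -- iteration 3/3 --
  LT 90: heading 180 -> 270
  RT 90: heading 270 -> 180
  RT 270: heading 180 -> 270
  LT 180: heading 270 -> 90
]
FD 9.5: (1.1,0) -> (1.1,9.5) [heading=90, draw]
LT 180: heading 90 -> 270
Final: pos=(1.1,9.5), heading=270, 2 segment(s) drawn

Segment endpoints: x in {0, 1.1, 1.1}, y in {0, 9.5}
xmin=0, ymin=0, xmax=1.1, ymax=9.5

Answer: 0 0 1.1 9.5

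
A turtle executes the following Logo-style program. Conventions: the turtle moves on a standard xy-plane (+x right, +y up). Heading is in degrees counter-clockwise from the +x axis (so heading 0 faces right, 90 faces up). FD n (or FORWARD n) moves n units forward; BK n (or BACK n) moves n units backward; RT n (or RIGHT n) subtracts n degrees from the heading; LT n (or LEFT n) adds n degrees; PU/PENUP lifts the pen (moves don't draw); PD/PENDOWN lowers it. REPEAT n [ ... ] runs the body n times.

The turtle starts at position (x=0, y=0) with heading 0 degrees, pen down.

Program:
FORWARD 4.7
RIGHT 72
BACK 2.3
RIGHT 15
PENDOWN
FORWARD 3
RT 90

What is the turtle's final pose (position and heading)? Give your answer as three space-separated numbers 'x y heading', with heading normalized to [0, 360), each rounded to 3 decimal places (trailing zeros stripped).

Answer: 4.146 -0.808 183

Derivation:
Executing turtle program step by step:
Start: pos=(0,0), heading=0, pen down
FD 4.7: (0,0) -> (4.7,0) [heading=0, draw]
RT 72: heading 0 -> 288
BK 2.3: (4.7,0) -> (3.989,2.187) [heading=288, draw]
RT 15: heading 288 -> 273
PD: pen down
FD 3: (3.989,2.187) -> (4.146,-0.808) [heading=273, draw]
RT 90: heading 273 -> 183
Final: pos=(4.146,-0.808), heading=183, 3 segment(s) drawn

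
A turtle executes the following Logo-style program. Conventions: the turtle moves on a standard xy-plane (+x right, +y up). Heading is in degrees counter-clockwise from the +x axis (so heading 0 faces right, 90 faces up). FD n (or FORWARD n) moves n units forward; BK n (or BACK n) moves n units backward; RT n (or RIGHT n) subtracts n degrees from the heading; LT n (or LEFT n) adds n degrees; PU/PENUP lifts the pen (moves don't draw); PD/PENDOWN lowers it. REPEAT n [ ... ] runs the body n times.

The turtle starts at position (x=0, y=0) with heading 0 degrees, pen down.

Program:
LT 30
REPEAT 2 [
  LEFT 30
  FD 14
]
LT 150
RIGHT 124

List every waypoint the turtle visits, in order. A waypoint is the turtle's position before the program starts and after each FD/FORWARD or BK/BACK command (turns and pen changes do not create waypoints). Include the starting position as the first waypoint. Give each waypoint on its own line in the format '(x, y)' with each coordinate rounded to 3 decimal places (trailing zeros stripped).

Answer: (0, 0)
(7, 12.124)
(7, 26.124)

Derivation:
Executing turtle program step by step:
Start: pos=(0,0), heading=0, pen down
LT 30: heading 0 -> 30
REPEAT 2 [
  -- iteration 1/2 --
  LT 30: heading 30 -> 60
  FD 14: (0,0) -> (7,12.124) [heading=60, draw]
  -- iteration 2/2 --
  LT 30: heading 60 -> 90
  FD 14: (7,12.124) -> (7,26.124) [heading=90, draw]
]
LT 150: heading 90 -> 240
RT 124: heading 240 -> 116
Final: pos=(7,26.124), heading=116, 2 segment(s) drawn
Waypoints (3 total):
(0, 0)
(7, 12.124)
(7, 26.124)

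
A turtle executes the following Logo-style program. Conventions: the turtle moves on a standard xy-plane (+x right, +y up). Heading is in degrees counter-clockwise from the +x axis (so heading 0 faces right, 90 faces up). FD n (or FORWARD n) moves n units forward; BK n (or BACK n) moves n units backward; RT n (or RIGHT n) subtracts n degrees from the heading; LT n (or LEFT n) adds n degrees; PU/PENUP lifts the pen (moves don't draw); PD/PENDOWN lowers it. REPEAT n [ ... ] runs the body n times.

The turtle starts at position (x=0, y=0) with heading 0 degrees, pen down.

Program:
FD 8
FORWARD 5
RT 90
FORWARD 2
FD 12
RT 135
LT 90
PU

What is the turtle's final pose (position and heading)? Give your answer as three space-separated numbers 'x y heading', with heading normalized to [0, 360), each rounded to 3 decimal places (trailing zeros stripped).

Executing turtle program step by step:
Start: pos=(0,0), heading=0, pen down
FD 8: (0,0) -> (8,0) [heading=0, draw]
FD 5: (8,0) -> (13,0) [heading=0, draw]
RT 90: heading 0 -> 270
FD 2: (13,0) -> (13,-2) [heading=270, draw]
FD 12: (13,-2) -> (13,-14) [heading=270, draw]
RT 135: heading 270 -> 135
LT 90: heading 135 -> 225
PU: pen up
Final: pos=(13,-14), heading=225, 4 segment(s) drawn

Answer: 13 -14 225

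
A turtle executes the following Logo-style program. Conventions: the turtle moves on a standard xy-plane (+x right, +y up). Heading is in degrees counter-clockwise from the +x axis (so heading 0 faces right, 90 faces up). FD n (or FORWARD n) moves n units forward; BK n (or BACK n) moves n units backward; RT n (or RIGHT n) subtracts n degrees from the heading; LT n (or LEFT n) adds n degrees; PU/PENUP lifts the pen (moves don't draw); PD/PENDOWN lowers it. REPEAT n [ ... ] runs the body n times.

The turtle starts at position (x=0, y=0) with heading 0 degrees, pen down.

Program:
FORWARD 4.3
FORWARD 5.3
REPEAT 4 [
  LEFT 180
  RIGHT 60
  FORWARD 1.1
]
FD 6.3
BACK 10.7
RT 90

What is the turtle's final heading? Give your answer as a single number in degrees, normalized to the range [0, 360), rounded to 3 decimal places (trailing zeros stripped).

Executing turtle program step by step:
Start: pos=(0,0), heading=0, pen down
FD 4.3: (0,0) -> (4.3,0) [heading=0, draw]
FD 5.3: (4.3,0) -> (9.6,0) [heading=0, draw]
REPEAT 4 [
  -- iteration 1/4 --
  LT 180: heading 0 -> 180
  RT 60: heading 180 -> 120
  FD 1.1: (9.6,0) -> (9.05,0.953) [heading=120, draw]
  -- iteration 2/4 --
  LT 180: heading 120 -> 300
  RT 60: heading 300 -> 240
  FD 1.1: (9.05,0.953) -> (8.5,0) [heading=240, draw]
  -- iteration 3/4 --
  LT 180: heading 240 -> 60
  RT 60: heading 60 -> 0
  FD 1.1: (8.5,0) -> (9.6,0) [heading=0, draw]
  -- iteration 4/4 --
  LT 180: heading 0 -> 180
  RT 60: heading 180 -> 120
  FD 1.1: (9.6,0) -> (9.05,0.953) [heading=120, draw]
]
FD 6.3: (9.05,0.953) -> (5.9,6.409) [heading=120, draw]
BK 10.7: (5.9,6.409) -> (11.25,-2.858) [heading=120, draw]
RT 90: heading 120 -> 30
Final: pos=(11.25,-2.858), heading=30, 8 segment(s) drawn

Answer: 30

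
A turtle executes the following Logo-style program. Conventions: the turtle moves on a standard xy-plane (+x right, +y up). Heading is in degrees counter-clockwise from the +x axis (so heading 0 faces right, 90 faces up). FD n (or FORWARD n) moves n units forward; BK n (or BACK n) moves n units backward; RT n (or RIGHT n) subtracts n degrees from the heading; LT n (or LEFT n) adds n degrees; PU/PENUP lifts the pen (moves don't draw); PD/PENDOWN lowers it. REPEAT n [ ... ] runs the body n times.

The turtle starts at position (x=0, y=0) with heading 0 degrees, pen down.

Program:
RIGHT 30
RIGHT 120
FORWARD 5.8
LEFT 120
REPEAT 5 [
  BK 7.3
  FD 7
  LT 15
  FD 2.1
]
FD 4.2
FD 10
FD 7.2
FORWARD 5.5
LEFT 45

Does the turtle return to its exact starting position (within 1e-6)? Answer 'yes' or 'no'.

Executing turtle program step by step:
Start: pos=(0,0), heading=0, pen down
RT 30: heading 0 -> 330
RT 120: heading 330 -> 210
FD 5.8: (0,0) -> (-5.023,-2.9) [heading=210, draw]
LT 120: heading 210 -> 330
REPEAT 5 [
  -- iteration 1/5 --
  BK 7.3: (-5.023,-2.9) -> (-11.345,0.75) [heading=330, draw]
  FD 7: (-11.345,0.75) -> (-5.283,-2.75) [heading=330, draw]
  LT 15: heading 330 -> 345
  FD 2.1: (-5.283,-2.75) -> (-3.254,-3.294) [heading=345, draw]
  -- iteration 2/5 --
  BK 7.3: (-3.254,-3.294) -> (-10.306,-1.404) [heading=345, draw]
  FD 7: (-10.306,-1.404) -> (-3.544,-3.216) [heading=345, draw]
  LT 15: heading 345 -> 0
  FD 2.1: (-3.544,-3.216) -> (-1.444,-3.216) [heading=0, draw]
  -- iteration 3/5 --
  BK 7.3: (-1.444,-3.216) -> (-8.744,-3.216) [heading=0, draw]
  FD 7: (-8.744,-3.216) -> (-1.744,-3.216) [heading=0, draw]
  LT 15: heading 0 -> 15
  FD 2.1: (-1.744,-3.216) -> (0.284,-2.672) [heading=15, draw]
  -- iteration 4/5 --
  BK 7.3: (0.284,-2.672) -> (-6.767,-4.562) [heading=15, draw]
  FD 7: (-6.767,-4.562) -> (-0.005,-2.75) [heading=15, draw]
  LT 15: heading 15 -> 30
  FD 2.1: (-0.005,-2.75) -> (1.813,-1.7) [heading=30, draw]
  -- iteration 5/5 --
  BK 7.3: (1.813,-1.7) -> (-4.509,-5.35) [heading=30, draw]
  FD 7: (-4.509,-5.35) -> (1.553,-1.85) [heading=30, draw]
  LT 15: heading 30 -> 45
  FD 2.1: (1.553,-1.85) -> (3.038,-0.365) [heading=45, draw]
]
FD 4.2: (3.038,-0.365) -> (6.008,2.605) [heading=45, draw]
FD 10: (6.008,2.605) -> (13.079,9.676) [heading=45, draw]
FD 7.2: (13.079,9.676) -> (18.17,14.767) [heading=45, draw]
FD 5.5: (18.17,14.767) -> (22.06,18.656) [heading=45, draw]
LT 45: heading 45 -> 90
Final: pos=(22.06,18.656), heading=90, 20 segment(s) drawn

Start position: (0, 0)
Final position: (22.06, 18.656)
Distance = 28.891; >= 1e-6 -> NOT closed

Answer: no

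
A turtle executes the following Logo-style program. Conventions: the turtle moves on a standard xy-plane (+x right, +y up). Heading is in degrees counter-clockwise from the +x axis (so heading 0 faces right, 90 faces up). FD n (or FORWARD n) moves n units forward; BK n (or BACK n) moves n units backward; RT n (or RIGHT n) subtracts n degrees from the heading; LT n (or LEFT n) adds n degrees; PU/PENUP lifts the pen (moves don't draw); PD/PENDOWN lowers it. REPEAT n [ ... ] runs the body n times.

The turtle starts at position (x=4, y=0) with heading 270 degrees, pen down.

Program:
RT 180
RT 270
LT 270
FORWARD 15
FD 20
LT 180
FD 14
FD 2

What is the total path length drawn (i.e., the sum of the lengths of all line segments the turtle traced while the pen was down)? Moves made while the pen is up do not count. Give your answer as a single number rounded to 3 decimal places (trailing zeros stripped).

Executing turtle program step by step:
Start: pos=(4,0), heading=270, pen down
RT 180: heading 270 -> 90
RT 270: heading 90 -> 180
LT 270: heading 180 -> 90
FD 15: (4,0) -> (4,15) [heading=90, draw]
FD 20: (4,15) -> (4,35) [heading=90, draw]
LT 180: heading 90 -> 270
FD 14: (4,35) -> (4,21) [heading=270, draw]
FD 2: (4,21) -> (4,19) [heading=270, draw]
Final: pos=(4,19), heading=270, 4 segment(s) drawn

Segment lengths:
  seg 1: (4,0) -> (4,15), length = 15
  seg 2: (4,15) -> (4,35), length = 20
  seg 3: (4,35) -> (4,21), length = 14
  seg 4: (4,21) -> (4,19), length = 2
Total = 51

Answer: 51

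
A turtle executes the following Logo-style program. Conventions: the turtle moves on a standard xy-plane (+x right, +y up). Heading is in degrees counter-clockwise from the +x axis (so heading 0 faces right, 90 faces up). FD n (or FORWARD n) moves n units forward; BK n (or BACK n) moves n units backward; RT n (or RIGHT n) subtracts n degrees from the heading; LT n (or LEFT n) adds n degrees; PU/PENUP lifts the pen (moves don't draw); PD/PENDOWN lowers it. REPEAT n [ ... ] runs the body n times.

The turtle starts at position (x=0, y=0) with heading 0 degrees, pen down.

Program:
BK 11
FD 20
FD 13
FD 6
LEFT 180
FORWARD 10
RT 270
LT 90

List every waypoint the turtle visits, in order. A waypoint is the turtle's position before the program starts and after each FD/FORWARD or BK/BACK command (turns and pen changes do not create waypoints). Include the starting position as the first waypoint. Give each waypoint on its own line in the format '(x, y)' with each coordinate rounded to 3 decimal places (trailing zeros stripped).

Answer: (0, 0)
(-11, 0)
(9, 0)
(22, 0)
(28, 0)
(18, 0)

Derivation:
Executing turtle program step by step:
Start: pos=(0,0), heading=0, pen down
BK 11: (0,0) -> (-11,0) [heading=0, draw]
FD 20: (-11,0) -> (9,0) [heading=0, draw]
FD 13: (9,0) -> (22,0) [heading=0, draw]
FD 6: (22,0) -> (28,0) [heading=0, draw]
LT 180: heading 0 -> 180
FD 10: (28,0) -> (18,0) [heading=180, draw]
RT 270: heading 180 -> 270
LT 90: heading 270 -> 0
Final: pos=(18,0), heading=0, 5 segment(s) drawn
Waypoints (6 total):
(0, 0)
(-11, 0)
(9, 0)
(22, 0)
(28, 0)
(18, 0)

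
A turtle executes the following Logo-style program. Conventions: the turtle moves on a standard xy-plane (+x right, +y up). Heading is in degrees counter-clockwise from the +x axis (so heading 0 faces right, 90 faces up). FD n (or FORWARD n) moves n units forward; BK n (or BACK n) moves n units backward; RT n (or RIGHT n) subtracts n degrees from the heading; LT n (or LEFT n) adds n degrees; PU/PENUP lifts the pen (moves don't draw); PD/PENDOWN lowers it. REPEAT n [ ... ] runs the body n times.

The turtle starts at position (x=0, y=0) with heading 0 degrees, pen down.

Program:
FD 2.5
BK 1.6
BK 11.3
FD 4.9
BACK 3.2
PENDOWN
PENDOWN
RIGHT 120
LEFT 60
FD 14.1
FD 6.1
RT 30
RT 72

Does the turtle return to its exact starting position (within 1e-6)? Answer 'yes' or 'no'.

Answer: no

Derivation:
Executing turtle program step by step:
Start: pos=(0,0), heading=0, pen down
FD 2.5: (0,0) -> (2.5,0) [heading=0, draw]
BK 1.6: (2.5,0) -> (0.9,0) [heading=0, draw]
BK 11.3: (0.9,0) -> (-10.4,0) [heading=0, draw]
FD 4.9: (-10.4,0) -> (-5.5,0) [heading=0, draw]
BK 3.2: (-5.5,0) -> (-8.7,0) [heading=0, draw]
PD: pen down
PD: pen down
RT 120: heading 0 -> 240
LT 60: heading 240 -> 300
FD 14.1: (-8.7,0) -> (-1.65,-12.211) [heading=300, draw]
FD 6.1: (-1.65,-12.211) -> (1.4,-17.494) [heading=300, draw]
RT 30: heading 300 -> 270
RT 72: heading 270 -> 198
Final: pos=(1.4,-17.494), heading=198, 7 segment(s) drawn

Start position: (0, 0)
Final position: (1.4, -17.494)
Distance = 17.55; >= 1e-6 -> NOT closed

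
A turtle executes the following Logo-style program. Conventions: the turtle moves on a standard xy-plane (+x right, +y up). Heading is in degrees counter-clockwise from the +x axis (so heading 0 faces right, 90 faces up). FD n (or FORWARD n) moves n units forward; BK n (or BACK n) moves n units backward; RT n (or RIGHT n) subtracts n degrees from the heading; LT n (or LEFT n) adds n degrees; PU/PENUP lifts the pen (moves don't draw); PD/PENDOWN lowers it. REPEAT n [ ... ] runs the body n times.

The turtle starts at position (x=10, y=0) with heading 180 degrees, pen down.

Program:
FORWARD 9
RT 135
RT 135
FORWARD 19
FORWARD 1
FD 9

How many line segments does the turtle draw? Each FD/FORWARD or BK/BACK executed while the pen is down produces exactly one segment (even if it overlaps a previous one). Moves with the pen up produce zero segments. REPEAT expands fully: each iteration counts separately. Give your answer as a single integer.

Executing turtle program step by step:
Start: pos=(10,0), heading=180, pen down
FD 9: (10,0) -> (1,0) [heading=180, draw]
RT 135: heading 180 -> 45
RT 135: heading 45 -> 270
FD 19: (1,0) -> (1,-19) [heading=270, draw]
FD 1: (1,-19) -> (1,-20) [heading=270, draw]
FD 9: (1,-20) -> (1,-29) [heading=270, draw]
Final: pos=(1,-29), heading=270, 4 segment(s) drawn
Segments drawn: 4

Answer: 4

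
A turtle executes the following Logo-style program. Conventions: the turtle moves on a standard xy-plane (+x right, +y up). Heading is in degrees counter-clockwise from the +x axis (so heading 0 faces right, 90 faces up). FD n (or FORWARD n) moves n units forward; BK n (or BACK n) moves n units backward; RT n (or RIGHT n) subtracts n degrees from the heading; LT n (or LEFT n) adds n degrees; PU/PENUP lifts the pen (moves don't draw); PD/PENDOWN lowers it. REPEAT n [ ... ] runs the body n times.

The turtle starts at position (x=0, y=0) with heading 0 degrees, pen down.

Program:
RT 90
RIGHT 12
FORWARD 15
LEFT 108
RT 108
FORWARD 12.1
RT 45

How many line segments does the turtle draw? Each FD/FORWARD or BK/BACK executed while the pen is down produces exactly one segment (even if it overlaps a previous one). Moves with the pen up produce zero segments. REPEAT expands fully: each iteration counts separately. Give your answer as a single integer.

Answer: 2

Derivation:
Executing turtle program step by step:
Start: pos=(0,0), heading=0, pen down
RT 90: heading 0 -> 270
RT 12: heading 270 -> 258
FD 15: (0,0) -> (-3.119,-14.672) [heading=258, draw]
LT 108: heading 258 -> 6
RT 108: heading 6 -> 258
FD 12.1: (-3.119,-14.672) -> (-5.634,-26.508) [heading=258, draw]
RT 45: heading 258 -> 213
Final: pos=(-5.634,-26.508), heading=213, 2 segment(s) drawn
Segments drawn: 2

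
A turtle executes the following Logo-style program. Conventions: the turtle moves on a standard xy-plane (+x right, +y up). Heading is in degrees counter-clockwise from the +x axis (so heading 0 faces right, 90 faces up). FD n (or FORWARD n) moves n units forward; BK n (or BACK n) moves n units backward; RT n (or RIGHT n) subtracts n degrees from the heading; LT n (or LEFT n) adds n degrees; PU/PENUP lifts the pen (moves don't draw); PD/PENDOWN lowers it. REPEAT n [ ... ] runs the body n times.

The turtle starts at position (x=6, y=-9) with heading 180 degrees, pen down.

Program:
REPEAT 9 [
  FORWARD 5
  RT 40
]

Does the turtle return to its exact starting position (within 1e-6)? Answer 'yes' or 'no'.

Executing turtle program step by step:
Start: pos=(6,-9), heading=180, pen down
REPEAT 9 [
  -- iteration 1/9 --
  FD 5: (6,-9) -> (1,-9) [heading=180, draw]
  RT 40: heading 180 -> 140
  -- iteration 2/9 --
  FD 5: (1,-9) -> (-2.83,-5.786) [heading=140, draw]
  RT 40: heading 140 -> 100
  -- iteration 3/9 --
  FD 5: (-2.83,-5.786) -> (-3.698,-0.862) [heading=100, draw]
  RT 40: heading 100 -> 60
  -- iteration 4/9 --
  FD 5: (-3.698,-0.862) -> (-1.198,3.468) [heading=60, draw]
  RT 40: heading 60 -> 20
  -- iteration 5/9 --
  FD 5: (-1.198,3.468) -> (3.5,5.178) [heading=20, draw]
  RT 40: heading 20 -> 340
  -- iteration 6/9 --
  FD 5: (3.5,5.178) -> (8.198,3.468) [heading=340, draw]
  RT 40: heading 340 -> 300
  -- iteration 7/9 --
  FD 5: (8.198,3.468) -> (10.698,-0.862) [heading=300, draw]
  RT 40: heading 300 -> 260
  -- iteration 8/9 --
  FD 5: (10.698,-0.862) -> (9.83,-5.786) [heading=260, draw]
  RT 40: heading 260 -> 220
  -- iteration 9/9 --
  FD 5: (9.83,-5.786) -> (6,-9) [heading=220, draw]
  RT 40: heading 220 -> 180
]
Final: pos=(6,-9), heading=180, 9 segment(s) drawn

Start position: (6, -9)
Final position: (6, -9)
Distance = 0; < 1e-6 -> CLOSED

Answer: yes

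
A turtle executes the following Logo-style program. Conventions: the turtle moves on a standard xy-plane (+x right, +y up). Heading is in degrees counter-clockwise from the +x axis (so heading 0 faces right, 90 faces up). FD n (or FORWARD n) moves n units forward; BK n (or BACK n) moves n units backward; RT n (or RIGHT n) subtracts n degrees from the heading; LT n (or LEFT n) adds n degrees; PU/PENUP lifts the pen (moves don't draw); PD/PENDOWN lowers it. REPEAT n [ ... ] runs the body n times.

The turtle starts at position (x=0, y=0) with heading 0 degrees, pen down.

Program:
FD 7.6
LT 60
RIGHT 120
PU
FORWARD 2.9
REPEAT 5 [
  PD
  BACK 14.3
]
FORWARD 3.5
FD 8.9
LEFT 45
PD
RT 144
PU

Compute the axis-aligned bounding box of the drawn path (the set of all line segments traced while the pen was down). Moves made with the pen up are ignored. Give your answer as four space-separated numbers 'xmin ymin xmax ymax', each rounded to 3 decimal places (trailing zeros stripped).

Executing turtle program step by step:
Start: pos=(0,0), heading=0, pen down
FD 7.6: (0,0) -> (7.6,0) [heading=0, draw]
LT 60: heading 0 -> 60
RT 120: heading 60 -> 300
PU: pen up
FD 2.9: (7.6,0) -> (9.05,-2.511) [heading=300, move]
REPEAT 5 [
  -- iteration 1/5 --
  PD: pen down
  BK 14.3: (9.05,-2.511) -> (1.9,9.873) [heading=300, draw]
  -- iteration 2/5 --
  PD: pen down
  BK 14.3: (1.9,9.873) -> (-5.25,22.257) [heading=300, draw]
  -- iteration 3/5 --
  PD: pen down
  BK 14.3: (-5.25,22.257) -> (-12.4,34.641) [heading=300, draw]
  -- iteration 4/5 --
  PD: pen down
  BK 14.3: (-12.4,34.641) -> (-19.55,47.025) [heading=300, draw]
  -- iteration 5/5 --
  PD: pen down
  BK 14.3: (-19.55,47.025) -> (-26.7,59.409) [heading=300, draw]
]
FD 3.5: (-26.7,59.409) -> (-24.95,56.378) [heading=300, draw]
FD 8.9: (-24.95,56.378) -> (-20.5,48.671) [heading=300, draw]
LT 45: heading 300 -> 345
PD: pen down
RT 144: heading 345 -> 201
PU: pen up
Final: pos=(-20.5,48.671), heading=201, 8 segment(s) drawn

Segment endpoints: x in {-26.7, -24.95, -20.5, -19.55, -12.4, -5.25, 0, 1.9, 7.6, 9.05}, y in {-2.511, 0, 9.873, 22.257, 34.641, 47.025, 48.671, 56.378, 59.409}
xmin=-26.7, ymin=-2.511, xmax=9.05, ymax=59.409

Answer: -26.7 -2.511 9.05 59.409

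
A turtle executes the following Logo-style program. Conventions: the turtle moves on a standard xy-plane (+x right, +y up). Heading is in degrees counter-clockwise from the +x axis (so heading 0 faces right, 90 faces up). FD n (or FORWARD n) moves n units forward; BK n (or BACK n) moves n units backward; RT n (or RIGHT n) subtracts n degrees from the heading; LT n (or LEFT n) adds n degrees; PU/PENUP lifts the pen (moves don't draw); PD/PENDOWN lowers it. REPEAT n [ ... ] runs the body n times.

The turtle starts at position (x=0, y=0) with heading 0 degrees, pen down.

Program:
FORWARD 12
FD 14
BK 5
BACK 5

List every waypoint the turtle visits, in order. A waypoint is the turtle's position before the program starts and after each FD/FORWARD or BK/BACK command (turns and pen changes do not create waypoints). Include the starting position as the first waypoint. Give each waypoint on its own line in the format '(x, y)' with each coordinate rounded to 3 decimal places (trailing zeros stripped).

Executing turtle program step by step:
Start: pos=(0,0), heading=0, pen down
FD 12: (0,0) -> (12,0) [heading=0, draw]
FD 14: (12,0) -> (26,0) [heading=0, draw]
BK 5: (26,0) -> (21,0) [heading=0, draw]
BK 5: (21,0) -> (16,0) [heading=0, draw]
Final: pos=(16,0), heading=0, 4 segment(s) drawn
Waypoints (5 total):
(0, 0)
(12, 0)
(26, 0)
(21, 0)
(16, 0)

Answer: (0, 0)
(12, 0)
(26, 0)
(21, 0)
(16, 0)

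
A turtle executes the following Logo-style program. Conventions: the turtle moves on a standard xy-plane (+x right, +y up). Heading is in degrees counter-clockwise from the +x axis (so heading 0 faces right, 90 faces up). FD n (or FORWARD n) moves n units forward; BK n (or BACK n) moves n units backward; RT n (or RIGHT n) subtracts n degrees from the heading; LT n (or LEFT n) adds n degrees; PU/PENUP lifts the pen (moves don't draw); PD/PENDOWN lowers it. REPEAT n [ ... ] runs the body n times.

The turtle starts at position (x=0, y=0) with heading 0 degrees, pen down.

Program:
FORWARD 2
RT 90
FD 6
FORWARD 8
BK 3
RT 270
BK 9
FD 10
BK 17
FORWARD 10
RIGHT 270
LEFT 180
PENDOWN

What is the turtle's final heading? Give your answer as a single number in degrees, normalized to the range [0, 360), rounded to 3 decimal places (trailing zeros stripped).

Executing turtle program step by step:
Start: pos=(0,0), heading=0, pen down
FD 2: (0,0) -> (2,0) [heading=0, draw]
RT 90: heading 0 -> 270
FD 6: (2,0) -> (2,-6) [heading=270, draw]
FD 8: (2,-6) -> (2,-14) [heading=270, draw]
BK 3: (2,-14) -> (2,-11) [heading=270, draw]
RT 270: heading 270 -> 0
BK 9: (2,-11) -> (-7,-11) [heading=0, draw]
FD 10: (-7,-11) -> (3,-11) [heading=0, draw]
BK 17: (3,-11) -> (-14,-11) [heading=0, draw]
FD 10: (-14,-11) -> (-4,-11) [heading=0, draw]
RT 270: heading 0 -> 90
LT 180: heading 90 -> 270
PD: pen down
Final: pos=(-4,-11), heading=270, 8 segment(s) drawn

Answer: 270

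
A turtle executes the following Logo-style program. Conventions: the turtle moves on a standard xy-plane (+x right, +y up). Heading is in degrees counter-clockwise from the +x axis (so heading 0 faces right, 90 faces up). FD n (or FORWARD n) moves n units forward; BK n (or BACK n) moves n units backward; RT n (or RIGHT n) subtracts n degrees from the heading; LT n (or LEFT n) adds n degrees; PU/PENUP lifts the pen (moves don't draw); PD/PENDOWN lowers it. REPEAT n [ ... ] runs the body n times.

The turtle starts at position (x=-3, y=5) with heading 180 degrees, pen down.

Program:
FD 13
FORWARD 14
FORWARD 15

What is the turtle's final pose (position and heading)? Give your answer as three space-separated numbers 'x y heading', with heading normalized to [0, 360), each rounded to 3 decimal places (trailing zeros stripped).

Answer: -45 5 180

Derivation:
Executing turtle program step by step:
Start: pos=(-3,5), heading=180, pen down
FD 13: (-3,5) -> (-16,5) [heading=180, draw]
FD 14: (-16,5) -> (-30,5) [heading=180, draw]
FD 15: (-30,5) -> (-45,5) [heading=180, draw]
Final: pos=(-45,5), heading=180, 3 segment(s) drawn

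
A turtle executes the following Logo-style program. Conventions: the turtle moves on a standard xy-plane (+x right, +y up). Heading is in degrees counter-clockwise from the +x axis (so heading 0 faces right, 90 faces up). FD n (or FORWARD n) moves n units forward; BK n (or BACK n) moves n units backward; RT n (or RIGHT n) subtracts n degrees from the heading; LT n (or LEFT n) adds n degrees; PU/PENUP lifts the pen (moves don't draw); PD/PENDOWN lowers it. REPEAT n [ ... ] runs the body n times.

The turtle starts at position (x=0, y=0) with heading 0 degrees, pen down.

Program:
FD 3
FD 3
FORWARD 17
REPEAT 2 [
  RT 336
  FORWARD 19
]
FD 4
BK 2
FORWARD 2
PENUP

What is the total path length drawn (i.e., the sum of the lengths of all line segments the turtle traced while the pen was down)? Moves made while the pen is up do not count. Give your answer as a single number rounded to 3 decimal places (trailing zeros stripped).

Answer: 69

Derivation:
Executing turtle program step by step:
Start: pos=(0,0), heading=0, pen down
FD 3: (0,0) -> (3,0) [heading=0, draw]
FD 3: (3,0) -> (6,0) [heading=0, draw]
FD 17: (6,0) -> (23,0) [heading=0, draw]
REPEAT 2 [
  -- iteration 1/2 --
  RT 336: heading 0 -> 24
  FD 19: (23,0) -> (40.357,7.728) [heading=24, draw]
  -- iteration 2/2 --
  RT 336: heading 24 -> 48
  FD 19: (40.357,7.728) -> (53.071,21.848) [heading=48, draw]
]
FD 4: (53.071,21.848) -> (55.747,24.82) [heading=48, draw]
BK 2: (55.747,24.82) -> (54.409,23.334) [heading=48, draw]
FD 2: (54.409,23.334) -> (55.747,24.82) [heading=48, draw]
PU: pen up
Final: pos=(55.747,24.82), heading=48, 8 segment(s) drawn

Segment lengths:
  seg 1: (0,0) -> (3,0), length = 3
  seg 2: (3,0) -> (6,0), length = 3
  seg 3: (6,0) -> (23,0), length = 17
  seg 4: (23,0) -> (40.357,7.728), length = 19
  seg 5: (40.357,7.728) -> (53.071,21.848), length = 19
  seg 6: (53.071,21.848) -> (55.747,24.82), length = 4
  seg 7: (55.747,24.82) -> (54.409,23.334), length = 2
  seg 8: (54.409,23.334) -> (55.747,24.82), length = 2
Total = 69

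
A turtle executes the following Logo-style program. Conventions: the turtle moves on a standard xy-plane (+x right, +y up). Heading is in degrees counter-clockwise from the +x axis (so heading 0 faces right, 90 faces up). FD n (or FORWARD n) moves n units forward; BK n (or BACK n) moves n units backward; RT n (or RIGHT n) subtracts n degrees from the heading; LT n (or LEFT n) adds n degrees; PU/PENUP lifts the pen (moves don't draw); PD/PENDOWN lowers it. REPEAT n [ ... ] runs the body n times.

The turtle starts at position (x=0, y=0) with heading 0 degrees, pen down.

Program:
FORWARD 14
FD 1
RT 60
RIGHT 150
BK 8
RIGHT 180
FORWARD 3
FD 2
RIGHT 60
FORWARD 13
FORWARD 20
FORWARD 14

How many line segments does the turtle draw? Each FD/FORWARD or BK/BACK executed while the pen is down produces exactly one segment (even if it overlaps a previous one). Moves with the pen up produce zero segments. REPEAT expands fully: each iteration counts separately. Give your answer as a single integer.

Answer: 8

Derivation:
Executing turtle program step by step:
Start: pos=(0,0), heading=0, pen down
FD 14: (0,0) -> (14,0) [heading=0, draw]
FD 1: (14,0) -> (15,0) [heading=0, draw]
RT 60: heading 0 -> 300
RT 150: heading 300 -> 150
BK 8: (15,0) -> (21.928,-4) [heading=150, draw]
RT 180: heading 150 -> 330
FD 3: (21.928,-4) -> (24.526,-5.5) [heading=330, draw]
FD 2: (24.526,-5.5) -> (26.258,-6.5) [heading=330, draw]
RT 60: heading 330 -> 270
FD 13: (26.258,-6.5) -> (26.258,-19.5) [heading=270, draw]
FD 20: (26.258,-19.5) -> (26.258,-39.5) [heading=270, draw]
FD 14: (26.258,-39.5) -> (26.258,-53.5) [heading=270, draw]
Final: pos=(26.258,-53.5), heading=270, 8 segment(s) drawn
Segments drawn: 8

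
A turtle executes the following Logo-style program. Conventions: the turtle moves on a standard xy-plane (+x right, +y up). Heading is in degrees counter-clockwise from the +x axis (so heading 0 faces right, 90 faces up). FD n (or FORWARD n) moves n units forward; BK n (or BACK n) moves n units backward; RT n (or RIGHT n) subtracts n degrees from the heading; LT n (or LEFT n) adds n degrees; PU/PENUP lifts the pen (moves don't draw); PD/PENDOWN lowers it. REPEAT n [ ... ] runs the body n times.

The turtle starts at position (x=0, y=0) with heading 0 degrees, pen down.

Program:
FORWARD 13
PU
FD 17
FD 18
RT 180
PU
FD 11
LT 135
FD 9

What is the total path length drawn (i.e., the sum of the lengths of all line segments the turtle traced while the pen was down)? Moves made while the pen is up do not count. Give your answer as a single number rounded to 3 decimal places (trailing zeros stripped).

Executing turtle program step by step:
Start: pos=(0,0), heading=0, pen down
FD 13: (0,0) -> (13,0) [heading=0, draw]
PU: pen up
FD 17: (13,0) -> (30,0) [heading=0, move]
FD 18: (30,0) -> (48,0) [heading=0, move]
RT 180: heading 0 -> 180
PU: pen up
FD 11: (48,0) -> (37,0) [heading=180, move]
LT 135: heading 180 -> 315
FD 9: (37,0) -> (43.364,-6.364) [heading=315, move]
Final: pos=(43.364,-6.364), heading=315, 1 segment(s) drawn

Segment lengths:
  seg 1: (0,0) -> (13,0), length = 13
Total = 13

Answer: 13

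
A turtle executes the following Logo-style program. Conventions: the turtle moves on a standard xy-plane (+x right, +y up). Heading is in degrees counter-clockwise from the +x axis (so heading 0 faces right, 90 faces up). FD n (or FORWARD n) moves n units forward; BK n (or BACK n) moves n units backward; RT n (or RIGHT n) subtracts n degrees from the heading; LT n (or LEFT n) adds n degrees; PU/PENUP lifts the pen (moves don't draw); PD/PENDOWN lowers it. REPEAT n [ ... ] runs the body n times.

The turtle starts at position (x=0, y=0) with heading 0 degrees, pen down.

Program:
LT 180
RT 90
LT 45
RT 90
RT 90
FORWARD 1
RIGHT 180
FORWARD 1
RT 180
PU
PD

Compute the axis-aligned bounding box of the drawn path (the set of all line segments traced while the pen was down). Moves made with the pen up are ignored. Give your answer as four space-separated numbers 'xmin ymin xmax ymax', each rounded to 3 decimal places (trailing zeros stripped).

Answer: 0 -0.707 0.707 0

Derivation:
Executing turtle program step by step:
Start: pos=(0,0), heading=0, pen down
LT 180: heading 0 -> 180
RT 90: heading 180 -> 90
LT 45: heading 90 -> 135
RT 90: heading 135 -> 45
RT 90: heading 45 -> 315
FD 1: (0,0) -> (0.707,-0.707) [heading=315, draw]
RT 180: heading 315 -> 135
FD 1: (0.707,-0.707) -> (0,0) [heading=135, draw]
RT 180: heading 135 -> 315
PU: pen up
PD: pen down
Final: pos=(0,0), heading=315, 2 segment(s) drawn

Segment endpoints: x in {0, 0, 0.707}, y in {-0.707, 0}
xmin=0, ymin=-0.707, xmax=0.707, ymax=0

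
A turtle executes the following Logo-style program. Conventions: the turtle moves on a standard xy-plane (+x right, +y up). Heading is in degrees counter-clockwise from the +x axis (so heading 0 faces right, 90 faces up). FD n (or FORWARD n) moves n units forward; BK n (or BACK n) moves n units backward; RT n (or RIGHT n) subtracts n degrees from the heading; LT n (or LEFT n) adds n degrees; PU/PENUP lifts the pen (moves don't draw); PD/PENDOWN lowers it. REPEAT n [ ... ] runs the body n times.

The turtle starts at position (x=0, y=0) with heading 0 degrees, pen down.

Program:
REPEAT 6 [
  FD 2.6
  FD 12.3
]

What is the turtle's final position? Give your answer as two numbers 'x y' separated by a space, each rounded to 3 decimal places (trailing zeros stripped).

Answer: 89.4 0

Derivation:
Executing turtle program step by step:
Start: pos=(0,0), heading=0, pen down
REPEAT 6 [
  -- iteration 1/6 --
  FD 2.6: (0,0) -> (2.6,0) [heading=0, draw]
  FD 12.3: (2.6,0) -> (14.9,0) [heading=0, draw]
  -- iteration 2/6 --
  FD 2.6: (14.9,0) -> (17.5,0) [heading=0, draw]
  FD 12.3: (17.5,0) -> (29.8,0) [heading=0, draw]
  -- iteration 3/6 --
  FD 2.6: (29.8,0) -> (32.4,0) [heading=0, draw]
  FD 12.3: (32.4,0) -> (44.7,0) [heading=0, draw]
  -- iteration 4/6 --
  FD 2.6: (44.7,0) -> (47.3,0) [heading=0, draw]
  FD 12.3: (47.3,0) -> (59.6,0) [heading=0, draw]
  -- iteration 5/6 --
  FD 2.6: (59.6,0) -> (62.2,0) [heading=0, draw]
  FD 12.3: (62.2,0) -> (74.5,0) [heading=0, draw]
  -- iteration 6/6 --
  FD 2.6: (74.5,0) -> (77.1,0) [heading=0, draw]
  FD 12.3: (77.1,0) -> (89.4,0) [heading=0, draw]
]
Final: pos=(89.4,0), heading=0, 12 segment(s) drawn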